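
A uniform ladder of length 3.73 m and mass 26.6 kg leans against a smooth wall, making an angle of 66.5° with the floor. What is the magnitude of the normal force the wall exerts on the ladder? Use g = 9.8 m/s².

Sum moments about the foot of the ladder (the floor normal and friction both act there and drop out).
Ladder weight 26.6×9.8 = 260.7 N acts at 1.865 m along the ladder; its horizontal arm is 1.865·cos66.5° = 0.7437 m → τ = 193.9 N·m clockwise.
Wall normal N acts horizontally at the top; its moment arm is the height L sinθ = 3.73·sin66.5° = 3.421 m, counterclockwise.
Balancing moments: N × 3.421 = 193.9, giving N = 56.7 N.

N_wall ≈ 56.7 N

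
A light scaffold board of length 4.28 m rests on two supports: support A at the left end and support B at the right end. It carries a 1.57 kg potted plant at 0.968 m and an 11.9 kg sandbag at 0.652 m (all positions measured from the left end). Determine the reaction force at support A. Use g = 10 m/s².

R_A ≈ 113 N

Sum moments about support B (its reaction then has zero moment arm).
Potted plant: 1.57 × 10 = 15.7 N down at 0.968 m → arm 3.312 m, τ = 15.7 × 3.312 = 52 N·m counterclockwise.
Sandbag: 11.9 × 10 = 119 N down at 0.652 m → arm 3.628 m, τ = 119 × 3.628 = 431.7 N·m counterclockwise.
Net load moment about support B = 483.7 N·m counterclockwise.
Reaction R at support A is upward at 0 m, arm 4.28 m → moment R × 4.28 clockwise.
For rotational equilibrium, R × 4.28 = 483.7, so R = 113 N.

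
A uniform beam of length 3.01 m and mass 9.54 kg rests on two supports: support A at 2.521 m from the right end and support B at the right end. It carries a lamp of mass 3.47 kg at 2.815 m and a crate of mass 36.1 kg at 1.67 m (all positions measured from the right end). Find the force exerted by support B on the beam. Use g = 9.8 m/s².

R_B ≈ 153 N

Taking torques about support A:
Beam weight: 9.54 × 9.8 = 93.49 N down at 1.505 m → arm 1.016 m, τ = 93.49 × 1.016 = 94.99 N·m clockwise.
Lamp: 3.47 × 9.8 = 34.01 N down at 2.815 m → arm 0.294 m, τ = 34.01 × 0.294 = 9.999 N·m counterclockwise.
Crate: 36.1 × 9.8 = 353.8 N down at 1.67 m → arm 0.851 m, τ = 353.8 × 0.851 = 301.1 N·m clockwise.
Net load moment about support A = 386.1 N·m clockwise.
Reaction R at support B is upward at 0 m, arm 2.521 m → moment R × 2.521 counterclockwise.
Setting net torque to zero: R × 2.521 = 386.1 → R = 153 N.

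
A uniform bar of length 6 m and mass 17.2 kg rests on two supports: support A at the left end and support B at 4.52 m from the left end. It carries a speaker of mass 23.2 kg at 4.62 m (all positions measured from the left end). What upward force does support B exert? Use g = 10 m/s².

R_B ≈ 351 N

Sum moments about support A (its reaction then has zero moment arm).
Beam weight: 17.2 × 10 = 172 N down at 3 m → arm 3 m, τ = 172 × 3 = 516 N·m clockwise.
Speaker: 23.2 × 10 = 232 N down at 4.62 m → arm 4.62 m, τ = 232 × 4.62 = 1072 N·m clockwise.
Net load moment about support A = 1588 N·m clockwise.
Reaction R at support B is upward at 4.52 m, arm 4.52 m → moment R × 4.52 counterclockwise.
Setting net torque to zero: R × 4.52 = 1588 → R = 351 N.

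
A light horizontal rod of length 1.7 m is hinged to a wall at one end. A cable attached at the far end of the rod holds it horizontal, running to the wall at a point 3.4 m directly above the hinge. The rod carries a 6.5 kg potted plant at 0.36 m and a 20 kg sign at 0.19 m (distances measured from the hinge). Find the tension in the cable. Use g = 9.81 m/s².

Sum moments about the hinge (the unknown hinge reaction has zero arm there).
Potted plant: 6.5 × 9.81 = 63.77 N down at 0.36 m → arm 0.36 m, τ = 63.77 × 0.36 = 22.96 N·m clockwise.
Sign: 20 × 9.81 = 196.2 N down at 0.19 m → arm 0.19 m, τ = 196.2 × 0.19 = 37.28 N·m clockwise.
Total clockwise load moment = 60.24 N·m.
The cable tension T acts at 1.7 m; only its component perpendicular to the rod, T sinθ, produces torque. sinθ = h/√(h²+d²) = 3.4/√(3.4²+1.7²) = 0.8944.
Balancing moments: T × 1.7 × 0.8944 = 60.24, giving T = 60.24 / 1.52 = 39.6 N.

T ≈ 39.6 N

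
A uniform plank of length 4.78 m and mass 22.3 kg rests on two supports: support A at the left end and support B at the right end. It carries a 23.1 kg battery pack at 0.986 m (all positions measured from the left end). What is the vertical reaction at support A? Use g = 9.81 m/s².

Taking torques about support B:
Beam weight: 22.3 × 9.81 = 218.8 N down at 2.39 m → arm 2.39 m, τ = 218.8 × 2.39 = 522.9 N·m counterclockwise.
Battery pack: 23.1 × 9.81 = 226.6 N down at 0.986 m → arm 3.794 m, τ = 226.6 × 3.794 = 859.7 N·m counterclockwise.
Net load moment about support B = 1383 N·m counterclockwise.
Reaction R at support A is upward at 0 m, arm 4.78 m → moment R × 4.78 clockwise.
Setting net torque to zero: R × 4.78 = 1383 → R = 289 N.

R_A ≈ 289 N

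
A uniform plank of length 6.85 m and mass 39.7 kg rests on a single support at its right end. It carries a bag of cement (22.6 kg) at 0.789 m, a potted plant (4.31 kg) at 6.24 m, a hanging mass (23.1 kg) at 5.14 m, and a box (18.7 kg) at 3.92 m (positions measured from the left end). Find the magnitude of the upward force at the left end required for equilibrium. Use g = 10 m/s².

About the right end:
Beam weight: 39.7 × 10 = 397 N down at 3.425 m → arm 3.425 m, τ = 397 × 3.425 = 1360 N·m counterclockwise.
Bag of cement: 22.6 × 10 = 226 N down at 0.789 m → arm 6.061 m, τ = 226 × 6.061 = 1370 N·m counterclockwise.
Potted plant: 4.31 × 10 = 43.1 N down at 6.24 m → arm 0.61 m, τ = 43.1 × 0.61 = 26.29 N·m counterclockwise.
Hanging mass: 23.1 × 10 = 231 N down at 5.14 m → arm 1.71 m, τ = 231 × 1.71 = 395 N·m counterclockwise.
Box: 18.7 × 10 = 187 N down at 3.92 m → arm 2.93 m, τ = 187 × 2.93 = 547.9 N·m counterclockwise.
Net moment of the loads = 3699 N·m counterclockwise.
The upward force F acts at the left end, arm 6.85 m, giving F × 6.85 clockwise.
For rotational equilibrium, F × 6.85 = 3699, so F = 3699 / 6.85 = 540 N.

F ≈ 540 N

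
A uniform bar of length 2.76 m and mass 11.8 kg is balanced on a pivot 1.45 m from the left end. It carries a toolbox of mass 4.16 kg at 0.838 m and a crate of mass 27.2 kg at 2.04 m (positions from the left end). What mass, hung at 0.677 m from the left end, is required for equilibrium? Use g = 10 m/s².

m ≈ 16.4 kg

Taking torques about the pivot (at 1.45 m from the left end):
Beam weight: 11.8 × 10 = 118 N down at 1.38 m → arm 0.07 m, τ = 118 × 0.07 = 8.26 N·m counterclockwise.
Toolbox: 4.16 × 10 = 41.6 N down at 0.838 m → arm 0.612 m, τ = 41.6 × 0.612 = 25.46 N·m counterclockwise.
Crate: 27.2 × 10 = 272 N down at 2.04 m → arm 0.59 m, τ = 272 × 0.59 = 160.5 N·m clockwise.
Net moment of known loads = 126.8 N·m clockwise.
An unknown mass m at 0.677 m has arm 0.773 m; its moment is m·g·0.773 counterclockwise.
Στ = 0 ⇒ m × 10 × 0.773 = 126.8 ⇒ m = 126.8 / (10 × 0.773) = 16.4 kg.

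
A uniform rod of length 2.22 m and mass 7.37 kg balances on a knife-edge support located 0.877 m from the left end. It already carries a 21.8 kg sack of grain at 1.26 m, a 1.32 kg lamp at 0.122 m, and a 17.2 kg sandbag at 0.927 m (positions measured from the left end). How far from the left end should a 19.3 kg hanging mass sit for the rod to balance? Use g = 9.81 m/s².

x ≈ 0.362 m from the left end

Sum moments about the knife-edge support (at 0.877 m from the left end) (the support reaction has zero arm there).
Beam weight: 7.37 × 9.81 = 72.3 N down at 1.11 m → arm 0.233 m, τ = 72.3 × 0.233 = 16.85 N·m clockwise.
Sack of grain: 21.8 × 9.81 = 213.9 N down at 1.26 m → arm 0.383 m, τ = 213.9 × 0.383 = 81.92 N·m clockwise.
Lamp: 1.32 × 9.81 = 12.95 N down at 0.122 m → arm 0.755 m, τ = 12.95 × 0.755 = 9.777 N·m counterclockwise.
Sandbag: 17.2 × 9.81 = 168.7 N down at 0.927 m → arm 0.05 m, τ = 168.7 × 0.05 = 8.435 N·m clockwise.
Net moment of existing loads = 97.43 N·m clockwise.
The hanging mass weighs 19.3 × 9.81 = 189.3 N and must supply an equal counterclockwise moment, so its lever arm about the knife-edge support is 97.43 / 189.3 = 0.515 m.
That puts it at 0.877 − 0.515 = 0.362 m from the left end.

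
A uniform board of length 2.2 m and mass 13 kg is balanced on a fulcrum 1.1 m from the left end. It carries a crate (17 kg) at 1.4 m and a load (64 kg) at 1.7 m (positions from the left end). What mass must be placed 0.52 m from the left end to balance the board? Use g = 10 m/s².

About the fulcrum (at 1.1 m from the left end):
Beam weight: acts at the fulcrum, moment arm 0 → no torque.
Crate: 17 × 10 = 170 N down at 1.4 m → arm 0.3 m, τ = 170 × 0.3 = 51 N·m clockwise.
Load: 64 × 10 = 640 N down at 1.7 m → arm 0.6 m, τ = 640 × 0.6 = 384 N·m clockwise.
Net moment of known loads = 435 N·m clockwise.
An unknown mass m at 0.52 m has arm 0.58 m; its moment is m·g·0.58 counterclockwise.
Στ = 0 ⇒ m × 10 × 0.58 = 435 ⇒ m = 435 / (10 × 0.58) = 75 kg.

m ≈ 75 kg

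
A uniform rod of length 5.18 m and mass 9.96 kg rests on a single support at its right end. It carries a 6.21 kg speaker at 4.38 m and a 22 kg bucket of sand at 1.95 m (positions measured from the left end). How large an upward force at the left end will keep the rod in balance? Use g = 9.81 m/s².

F ≈ 193 N

Sum moments about the right end (the unknown pivot reaction has zero arm there).
Beam weight: 9.96 × 9.81 = 97.71 N down at 2.59 m → arm 2.59 m, τ = 97.71 × 2.59 = 253.1 N·m counterclockwise.
Speaker: 6.21 × 9.81 = 60.92 N down at 4.38 m → arm 0.8 m, τ = 60.92 × 0.8 = 48.74 N·m counterclockwise.
Bucket of sand: 22 × 9.81 = 215.8 N down at 1.95 m → arm 3.23 m, τ = 215.8 × 3.23 = 697 N·m counterclockwise.
Net moment of the loads = 998.8 N·m counterclockwise.
The upward force F acts at the left end, arm 5.18 m, giving F × 5.18 clockwise.
Setting net torque to zero: F × 5.18 = 998.8 → F = 998.8 / 5.18 = 193 N.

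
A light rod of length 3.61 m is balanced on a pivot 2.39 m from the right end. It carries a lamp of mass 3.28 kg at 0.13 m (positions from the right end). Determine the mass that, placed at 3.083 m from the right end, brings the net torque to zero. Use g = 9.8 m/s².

m ≈ 10.7 kg

Taking torques about the pivot (at 2.39 m from the right end):
Lamp: 3.28 × 9.8 = 32.14 N down at 0.13 m → arm 2.26 m, τ = 32.14 × 2.26 = 72.64 N·m clockwise.
Net moment of known loads = 72.64 N·m clockwise.
An unknown mass m at 3.083 m has arm 0.693 m; its moment is m·g·0.693 counterclockwise.
For rotational equilibrium, m × 9.8 × 0.693 = 72.64, so m = 72.64 / (9.8 × 0.693) = 10.7 kg.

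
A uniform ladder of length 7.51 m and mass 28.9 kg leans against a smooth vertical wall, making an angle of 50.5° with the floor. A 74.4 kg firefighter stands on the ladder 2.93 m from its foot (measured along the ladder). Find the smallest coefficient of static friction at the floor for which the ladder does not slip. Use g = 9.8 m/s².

Choose the foot of the ladder as the axis so the floor normal and friction both act there and drop out.
Ladder weight 28.9×9.8 = 283.2 N acts at 3.755 m along the ladder; its horizontal arm is 3.755·cos50.5° = 2.388 m → τ = 676.3 N·m clockwise.
Firefighter: 74.4×9.8 = 729.1 N at 2.93 m → arm 1.864 m → τ = 1359 N·m clockwise.
Wall normal N acts horizontally at the top; its moment arm is the height L sinθ = 7.51·sin50.5° = 5.795 m, counterclockwise.
Balancing moments: N × 5.795 = 2035, giving N = 351.2 N.
ΣFx = 0 ⇒ f = N_wall = 351.2 N. ΣFy = 0 ⇒ N_floor = 1012 N.
μ_min = f / N_floor = 351.2 / 1012 = 0.347.

μ_min ≈ 0.347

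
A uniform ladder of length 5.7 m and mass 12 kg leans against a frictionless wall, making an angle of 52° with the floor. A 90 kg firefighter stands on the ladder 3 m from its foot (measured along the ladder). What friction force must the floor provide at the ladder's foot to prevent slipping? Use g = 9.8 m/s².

Take moments about the foot of the ladder.
Ladder weight 12×9.8 = 117.6 N acts at 2.85 m along the ladder; its horizontal arm is 2.85·cos52° = 1.755 m → τ = 206.4 N·m clockwise.
Firefighter: 90×9.8 = 882 N at 3 m → arm 1.847 m → τ = 1629 N·m clockwise.
Wall normal N acts horizontally at the top; its moment arm is the height L sinθ = 5.7·sin52° = 4.492 m, counterclockwise.
Στ = 0 ⇒ N × 4.492 = 1835 ⇒ N = 409 N.
ΣFx = 0: friction at the foot balances the wall's push, so f = N_wall = 409 N.

f ≈ 409 N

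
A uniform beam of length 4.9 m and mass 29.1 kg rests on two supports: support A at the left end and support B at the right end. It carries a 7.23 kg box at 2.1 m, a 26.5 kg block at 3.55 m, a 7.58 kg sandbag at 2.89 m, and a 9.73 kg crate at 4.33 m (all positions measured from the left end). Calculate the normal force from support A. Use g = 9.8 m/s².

R_A ≈ 296 N

Sum moments about support B (its reaction then has zero moment arm).
Beam weight: 29.1 × 9.8 = 285.2 N down at 2.45 m → arm 2.45 m, τ = 285.2 × 2.45 = 698.7 N·m counterclockwise.
Box: 7.23 × 9.8 = 70.85 N down at 2.1 m → arm 2.8 m, τ = 70.85 × 2.8 = 198.4 N·m counterclockwise.
Block: 26.5 × 9.8 = 259.7 N down at 3.55 m → arm 1.35 m, τ = 259.7 × 1.35 = 350.6 N·m counterclockwise.
Sandbag: 7.58 × 9.8 = 74.28 N down at 2.89 m → arm 2.01 m, τ = 74.28 × 2.01 = 149.3 N·m counterclockwise.
Crate: 9.73 × 9.8 = 95.35 N down at 4.33 m → arm 0.57 m, τ = 95.35 × 0.57 = 54.35 N·m counterclockwise.
Net load moment about support B = 1451 N·m counterclockwise.
Reaction R at support A is upward at 0 m, arm 4.9 m → moment R × 4.9 clockwise.
Στ = 0 ⇒ R × 4.9 = 1451 ⇒ R = 296 N.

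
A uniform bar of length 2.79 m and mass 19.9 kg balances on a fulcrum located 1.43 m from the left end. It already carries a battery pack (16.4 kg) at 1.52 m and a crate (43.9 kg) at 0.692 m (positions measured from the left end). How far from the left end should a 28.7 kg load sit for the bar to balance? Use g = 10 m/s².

Taking torques about the fulcrum (at 1.43 m from the left end):
Beam weight: 19.9 × 10 = 199 N down at 1.395 m → arm 0.035 m, τ = 199 × 0.035 = 6.965 N·m counterclockwise.
Battery pack: 16.4 × 10 = 164 N down at 1.52 m → arm 0.09 m, τ = 164 × 0.09 = 14.76 N·m clockwise.
Crate: 43.9 × 10 = 439 N down at 0.692 m → arm 0.738 m, τ = 439 × 0.738 = 324 N·m counterclockwise.
Net moment of existing loads = 316.2 N·m counterclockwise.
The load weighs 28.7 × 10 = 287 N and must supply an equal clockwise moment, so its lever arm about the fulcrum is 316.2 / 287 = 1.1 m.
That puts it at 1.43 + 1.1 = 2.53 m from the left end.

x ≈ 2.53 m from the left end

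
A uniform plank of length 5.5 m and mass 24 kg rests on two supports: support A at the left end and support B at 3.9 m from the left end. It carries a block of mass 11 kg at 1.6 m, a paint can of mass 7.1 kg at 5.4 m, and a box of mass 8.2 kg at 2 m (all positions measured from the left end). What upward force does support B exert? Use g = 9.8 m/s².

Sum moments about support A (its reaction then has zero moment arm).
Beam weight: 24 × 9.8 = 235.2 N down at 2.75 m → arm 2.75 m, τ = 235.2 × 2.75 = 646.8 N·m clockwise.
Block: 11 × 9.8 = 107.8 N down at 1.6 m → arm 1.6 m, τ = 107.8 × 1.6 = 172.5 N·m clockwise.
Paint can: 7.1 × 9.8 = 69.58 N down at 5.4 m → arm 5.4 m, τ = 69.58 × 5.4 = 375.7 N·m clockwise.
Box: 8.2 × 9.8 = 80.36 N down at 2 m → arm 2 m, τ = 80.36 × 2 = 160.7 N·m clockwise.
Net load moment about support A = 1356 N·m clockwise.
Reaction R at support B is upward at 3.9 m, arm 3.9 m → moment R × 3.9 counterclockwise.
Στ = 0 ⇒ R × 3.9 = 1356 ⇒ R = 348 N.

R_B ≈ 348 N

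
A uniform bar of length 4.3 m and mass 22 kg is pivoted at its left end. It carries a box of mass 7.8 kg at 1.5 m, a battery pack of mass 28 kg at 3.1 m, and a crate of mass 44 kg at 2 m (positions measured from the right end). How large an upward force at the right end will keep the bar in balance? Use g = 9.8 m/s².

Take moments about the left end.
Beam weight: 22 × 9.8 = 215.6 N down at 2.15 m → arm 2.15 m, τ = 215.6 × 2.15 = 463.5 N·m clockwise.
Box: 7.8 × 9.8 = 76.44 N down at 1.5 m → arm 2.8 m, τ = 76.44 × 2.8 = 214 N·m clockwise.
Battery pack: 28 × 9.8 = 274.4 N down at 3.1 m → arm 1.2 m, τ = 274.4 × 1.2 = 329.3 N·m clockwise.
Crate: 44 × 9.8 = 431.2 N down at 2 m → arm 2.3 m, τ = 431.2 × 2.3 = 991.8 N·m clockwise.
Net moment of the loads = 1999 N·m clockwise.
The upward force F acts at the right end, arm 4.3 m, giving F × 4.3 counterclockwise.
For rotational equilibrium, F × 4.3 = 1999, so F = 1999 / 4.3 = 465 N.

F ≈ 465 N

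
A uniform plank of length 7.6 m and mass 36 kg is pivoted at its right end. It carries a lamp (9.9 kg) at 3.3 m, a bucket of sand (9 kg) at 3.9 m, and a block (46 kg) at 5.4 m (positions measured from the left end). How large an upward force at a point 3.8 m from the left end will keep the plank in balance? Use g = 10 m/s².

Choose the right end as the axis so the unknown pivot reaction has zero arm there.
Beam weight: 36 × 10 = 360 N down at 3.8 m → arm 3.8 m, τ = 360 × 3.8 = 1368 N·m counterclockwise.
Lamp: 9.9 × 10 = 99 N down at 3.3 m → arm 4.3 m, τ = 99 × 4.3 = 425.7 N·m counterclockwise.
Bucket of sand: 9 × 10 = 90 N down at 3.9 m → arm 3.7 m, τ = 90 × 3.7 = 333 N·m counterclockwise.
Block: 46 × 10 = 460 N down at 5.4 m → arm 2.2 m, τ = 460 × 2.2 = 1012 N·m counterclockwise.
Net moment of the loads = 3139 N·m counterclockwise.
The upward force F acts at a point 3.8 m from the left end, arm 3.8 m, giving F × 3.8 clockwise.
For rotational equilibrium, F × 3.8 = 3139, so F = 3139 / 3.8 = 826 N.

F ≈ 826 N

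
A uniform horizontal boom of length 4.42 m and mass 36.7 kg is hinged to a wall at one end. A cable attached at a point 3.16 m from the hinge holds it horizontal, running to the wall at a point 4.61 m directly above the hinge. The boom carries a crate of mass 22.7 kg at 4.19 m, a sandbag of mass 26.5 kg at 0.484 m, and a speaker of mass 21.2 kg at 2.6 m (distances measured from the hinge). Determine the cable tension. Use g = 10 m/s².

T ≈ 937 N

About the hinge:
Beam weight: 36.7 × 10 = 367 N down at 2.21 m → arm 2.21 m, τ = 367 × 2.21 = 811.1 N·m clockwise.
Crate: 22.7 × 10 = 227 N down at 4.19 m → arm 4.19 m, τ = 227 × 4.19 = 951.1 N·m clockwise.
Sandbag: 26.5 × 10 = 265 N down at 0.484 m → arm 0.484 m, τ = 265 × 0.484 = 128.3 N·m clockwise.
Speaker: 21.2 × 10 = 212 N down at 2.6 m → arm 2.6 m, τ = 212 × 2.6 = 551.2 N·m clockwise.
Total clockwise load moment = 2442 N·m.
The cable tension T acts at 3.16 m; only its component perpendicular to the boom, T sinθ, produces torque. sinθ = h/√(h²+d²) = 4.61/√(4.61²+3.16²) = 0.8248.
Setting net torque to zero: T × 3.16 × 0.8248 = 2442 → T = 2442 / 2.606 = 937 N.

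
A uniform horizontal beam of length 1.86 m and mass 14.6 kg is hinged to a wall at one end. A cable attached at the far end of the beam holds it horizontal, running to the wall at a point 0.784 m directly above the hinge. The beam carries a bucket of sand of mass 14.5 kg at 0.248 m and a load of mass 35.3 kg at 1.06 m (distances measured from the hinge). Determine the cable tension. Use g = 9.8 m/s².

T ≈ 741 N

Choose the hinge as the axis so the unknown hinge reaction has zero arm there.
Beam weight: 14.6 × 9.8 = 143.1 N down at 0.93 m → arm 0.93 m, τ = 143.1 × 0.93 = 133.1 N·m clockwise.
Bucket of sand: 14.5 × 9.8 = 142.1 N down at 0.248 m → arm 0.248 m, τ = 142.1 × 0.248 = 35.24 N·m clockwise.
Load: 35.3 × 9.8 = 345.9 N down at 1.06 m → arm 1.06 m, τ = 345.9 × 1.06 = 366.7 N·m clockwise.
Total clockwise load moment = 535 N·m.
The cable tension T acts at 1.86 m; only its component perpendicular to the beam, T sinθ, produces torque. sinθ = h/√(h²+d²) = 0.784/√(0.784²+1.86²) = 0.3884.
Balancing moments: T × 1.86 × 0.3884 = 535, giving T = 535 / 0.7224 = 741 N.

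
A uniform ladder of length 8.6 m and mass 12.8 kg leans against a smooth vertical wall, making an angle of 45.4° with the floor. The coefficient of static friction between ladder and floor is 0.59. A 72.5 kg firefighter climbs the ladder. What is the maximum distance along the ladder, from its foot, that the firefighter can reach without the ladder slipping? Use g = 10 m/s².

d ≈ 5.29 m

Sum moments about the foot of the ladder (the floor normal and friction both act there and drop out).
Ladder weight 12.8×10 = 128 N acts at 4.3 m along the ladder; its horizontal arm is 4.3·cos45.4° = 3.019 m → τ = 386.4 N·m clockwise.
Firefighter weight 72.5×10 = 725 N at distance d → arm d·cos45.4° → τ = 725·d·0.7022 clockwise.
Wall normal N at the top has arm L sinθ = 6.123 m counterclockwise, so Στ = 0 gives N·6.123 = 386.4 + 509.1·d.
ΣFy = 0 ⇒ N_floor = 853 N, so the maximum friction is μ_s·N_floor = 0.59×853 = 503.3 N. ΣFx = 0 ⇒ N_wall = f, so at the slipping point N = 503.3 N.
Substituting: 503.3×6.123 = 386.4 + 509.1·d ⇒ d = (3082 − 386.4) / 509.1 = 5.29 m.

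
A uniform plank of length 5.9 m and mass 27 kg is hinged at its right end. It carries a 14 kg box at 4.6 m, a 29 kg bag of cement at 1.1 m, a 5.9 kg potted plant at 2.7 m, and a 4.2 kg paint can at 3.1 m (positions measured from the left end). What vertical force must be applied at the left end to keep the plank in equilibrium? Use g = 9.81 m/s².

F ≈ 445 N

Choose the right end as the axis so the unknown pivot reaction has zero arm there.
Beam weight: 27 × 9.81 = 264.9 N down at 2.95 m → arm 2.95 m, τ = 264.9 × 2.95 = 781.5 N·m counterclockwise.
Box: 14 × 9.81 = 137.3 N down at 4.6 m → arm 1.3 m, τ = 137.3 × 1.3 = 178.5 N·m counterclockwise.
Bag of cement: 29 × 9.81 = 284.5 N down at 1.1 m → arm 4.8 m, τ = 284.5 × 4.8 = 1366 N·m counterclockwise.
Potted plant: 5.9 × 9.81 = 57.88 N down at 2.7 m → arm 3.2 m, τ = 57.88 × 3.2 = 185.2 N·m counterclockwise.
Paint can: 4.2 × 9.81 = 41.2 N down at 3.1 m → arm 2.8 m, τ = 41.2 × 2.8 = 115.4 N·m counterclockwise.
Net moment of the loads = 2627 N·m counterclockwise.
The upward force F acts at the left end, arm 5.9 m, giving F × 5.9 clockwise.
Στ = 0 ⇒ F × 5.9 = 2627 ⇒ F = 2627 / 5.9 = 445 N.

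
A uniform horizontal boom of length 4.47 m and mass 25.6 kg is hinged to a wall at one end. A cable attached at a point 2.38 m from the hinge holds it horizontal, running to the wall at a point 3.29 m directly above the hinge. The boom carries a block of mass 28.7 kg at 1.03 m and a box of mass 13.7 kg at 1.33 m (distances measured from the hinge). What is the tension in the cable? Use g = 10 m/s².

T ≈ 545 N

About the hinge:
Beam weight: 25.6 × 10 = 256 N down at 2.235 m → arm 2.235 m, τ = 256 × 2.235 = 572.2 N·m clockwise.
Block: 28.7 × 10 = 287 N down at 1.03 m → arm 1.03 m, τ = 287 × 1.03 = 295.6 N·m clockwise.
Box: 13.7 × 10 = 137 N down at 1.33 m → arm 1.33 m, τ = 137 × 1.33 = 182.2 N·m clockwise.
Total clockwise load moment = 1050 N·m.
The cable tension T acts at 2.38 m; only its component perpendicular to the boom, T sinθ, produces torque. sinθ = h/√(h²+d²) = 3.29/√(3.29²+2.38²) = 0.8102.
Στ = 0 ⇒ T × 2.38 × 0.8102 = 1050 ⇒ T = 1050 / 1.928 = 545 N.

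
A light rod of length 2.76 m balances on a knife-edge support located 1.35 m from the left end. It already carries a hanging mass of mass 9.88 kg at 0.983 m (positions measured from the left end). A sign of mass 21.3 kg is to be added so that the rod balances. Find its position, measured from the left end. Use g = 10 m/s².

x ≈ 1.52 m from the left end

Taking torques about the knife-edge support (at 1.35 m from the left end):
Hanging mass: 9.88 × 10 = 98.8 N down at 0.983 m → arm 0.367 m, τ = 98.8 × 0.367 = 36.26 N·m counterclockwise.
Net moment of existing loads = 36.26 N·m counterclockwise.
The sign weighs 21.3 × 10 = 213 N and must supply an equal clockwise moment, so its lever arm about the knife-edge support is 36.26 / 213 = 0.17 m.
That puts it at 1.35 + 0.17 = 1.52 m from the left end.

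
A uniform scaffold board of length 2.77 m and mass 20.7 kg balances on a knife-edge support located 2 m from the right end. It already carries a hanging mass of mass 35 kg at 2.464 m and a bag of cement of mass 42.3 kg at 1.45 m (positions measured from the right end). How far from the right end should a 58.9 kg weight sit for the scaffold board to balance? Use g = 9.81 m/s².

About the knife-edge support (at 2 m from the right end):
Beam weight: 20.7 × 9.81 = 203.1 N down at 1.385 m → arm 0.615 m, τ = 203.1 × 0.615 = 124.9 N·m clockwise.
Hanging mass: 35 × 9.81 = 343.4 N down at 2.464 m → arm 0.464 m, τ = 343.4 × 0.464 = 159.3 N·m counterclockwise.
Bag of cement: 42.3 × 9.81 = 415 N down at 1.45 m → arm 0.55 m, τ = 415 × 0.55 = 228.3 N·m clockwise.
Net moment of existing loads = 193.9 N·m clockwise.
The weight weighs 58.9 × 9.81 = 577.8 N and must supply an equal counterclockwise moment, so its lever arm about the knife-edge support is 193.9 / 577.8 = 0.336 m.
That puts it at 2 + 0.336 = 2.34 m from the right end.

x ≈ 2.34 m from the right end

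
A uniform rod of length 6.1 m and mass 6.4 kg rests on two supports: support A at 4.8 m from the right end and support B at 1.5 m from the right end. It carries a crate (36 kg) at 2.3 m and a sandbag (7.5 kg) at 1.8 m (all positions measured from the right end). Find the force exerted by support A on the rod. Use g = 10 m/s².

Sum moments about support B (its reaction then has zero moment arm).
Beam weight: 6.4 × 10 = 64 N down at 3.05 m → arm 1.55 m, τ = 64 × 1.55 = 99.2 N·m counterclockwise.
Crate: 36 × 10 = 360 N down at 2.3 m → arm 0.8 m, τ = 360 × 0.8 = 288 N·m counterclockwise.
Sandbag: 7.5 × 10 = 75 N down at 1.8 m → arm 0.3 m, τ = 75 × 0.3 = 22.5 N·m counterclockwise.
Net load moment about support B = 409.7 N·m counterclockwise.
Reaction R at support A is upward at 4.8 m, arm 3.3 m → moment R × 3.3 clockwise.
Balancing moments: R × 3.3 = 409.7, giving R = 124 N.

R_A ≈ 124 N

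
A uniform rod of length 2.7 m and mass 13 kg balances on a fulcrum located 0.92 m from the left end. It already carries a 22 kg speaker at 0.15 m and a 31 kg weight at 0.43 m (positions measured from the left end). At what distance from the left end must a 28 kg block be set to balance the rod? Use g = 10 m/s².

x ≈ 1.87 m from the left end

Choose the fulcrum (at 0.92 m from the left end) as the axis so the support reaction has zero arm there.
Beam weight: 13 × 10 = 130 N down at 1.35 m → arm 0.43 m, τ = 130 × 0.43 = 55.9 N·m clockwise.
Speaker: 22 × 10 = 220 N down at 0.15 m → arm 0.77 m, τ = 220 × 0.77 = 169.4 N·m counterclockwise.
Weight: 31 × 10 = 310 N down at 0.43 m → arm 0.49 m, τ = 310 × 0.49 = 151.9 N·m counterclockwise.
Net moment of existing loads = 265.4 N·m counterclockwise.
The block weighs 28 × 10 = 280 N and must supply an equal clockwise moment, so its lever arm about the fulcrum is 265.4 / 280 = 0.948 m.
That puts it at 0.92 + 0.948 = 1.87 m from the left end.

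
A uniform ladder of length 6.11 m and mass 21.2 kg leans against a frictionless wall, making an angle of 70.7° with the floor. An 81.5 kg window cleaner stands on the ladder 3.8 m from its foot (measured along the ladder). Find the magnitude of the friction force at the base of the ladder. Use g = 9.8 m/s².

Choose the foot of the ladder as the axis so the floor normal and friction both act there and drop out.
Ladder weight 21.2×9.8 = 207.8 N acts at 3.055 m along the ladder; its horizontal arm is 3.055·cos70.7° = 1.01 m → τ = 209.9 N·m clockwise.
Window cleaner: 81.5×9.8 = 798.7 N at 3.8 m → arm 1.256 m → τ = 1003 N·m clockwise.
Wall normal N acts horizontally at the top; its moment arm is the height L sinθ = 6.11·sin70.7° = 5.767 m, counterclockwise.
For rotational equilibrium, N × 5.767 = 1213, so N = 210 N.
ΣFx = 0: friction at the foot balances the wall's push, so f = N_wall = 210 N.

f ≈ 210 N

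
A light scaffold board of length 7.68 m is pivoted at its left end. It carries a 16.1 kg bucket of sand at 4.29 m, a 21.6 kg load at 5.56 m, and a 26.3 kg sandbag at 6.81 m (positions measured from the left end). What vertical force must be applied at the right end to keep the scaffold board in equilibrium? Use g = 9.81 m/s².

Choose the left end as the axis so the unknown pivot reaction has zero arm there.
Bucket of sand: 16.1 × 9.81 = 157.9 N down at 4.29 m → arm 4.29 m, τ = 157.9 × 4.29 = 677.4 N·m clockwise.
Load: 21.6 × 9.81 = 211.9 N down at 5.56 m → arm 5.56 m, τ = 211.9 × 5.56 = 1178 N·m clockwise.
Sandbag: 26.3 × 9.81 = 258 N down at 6.81 m → arm 6.81 m, τ = 258 × 6.81 = 1757 N·m clockwise.
Net moment of the loads = 3612 N·m clockwise.
The upward force F acts at the right end, arm 7.68 m, giving F × 7.68 counterclockwise.
Στ = 0 ⇒ F × 7.68 = 3612 ⇒ F = 3612 / 7.68 = 470 N.

F ≈ 470 N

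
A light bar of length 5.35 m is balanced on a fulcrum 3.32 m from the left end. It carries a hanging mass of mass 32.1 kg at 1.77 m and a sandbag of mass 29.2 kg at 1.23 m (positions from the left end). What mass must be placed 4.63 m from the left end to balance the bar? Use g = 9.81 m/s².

m ≈ 84.6 kg

Choose the fulcrum (at 3.32 m from the left end) as the axis so the support reaction has zero arm there.
Hanging mass: 32.1 × 9.81 = 314.9 N down at 1.77 m → arm 1.55 m, τ = 314.9 × 1.55 = 488.1 N·m counterclockwise.
Sandbag: 29.2 × 9.81 = 286.5 N down at 1.23 m → arm 2.09 m, τ = 286.5 × 2.09 = 598.8 N·m counterclockwise.
Net moment of known loads = 1087 N·m counterclockwise.
An unknown mass m at 4.63 m has arm 1.31 m; its moment is m·g·1.31 clockwise.
Στ = 0 ⇒ m × 9.81 × 1.31 = 1087 ⇒ m = 1087 / (9.81 × 1.31) = 84.6 kg.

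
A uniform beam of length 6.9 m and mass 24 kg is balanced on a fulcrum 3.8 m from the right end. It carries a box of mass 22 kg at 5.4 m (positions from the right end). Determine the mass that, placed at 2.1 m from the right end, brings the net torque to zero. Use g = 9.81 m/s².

Take moments about the fulcrum (at 3.8 m from the right end).
Beam weight: 24 × 9.81 = 235.4 N down at 3.45 m → arm 0.35 m, τ = 235.4 × 0.35 = 82.39 N·m clockwise.
Box: 22 × 9.81 = 215.8 N down at 5.4 m → arm 1.6 m, τ = 215.8 × 1.6 = 345.3 N·m counterclockwise.
Net moment of known loads = 262.9 N·m counterclockwise.
An unknown mass m at 2.1 m has arm 1.7 m; its moment is m·g·1.7 clockwise.
Στ = 0 ⇒ m × 9.81 × 1.7 = 262.9 ⇒ m = 262.9 / (9.81 × 1.7) = 15.8 kg.

m ≈ 15.8 kg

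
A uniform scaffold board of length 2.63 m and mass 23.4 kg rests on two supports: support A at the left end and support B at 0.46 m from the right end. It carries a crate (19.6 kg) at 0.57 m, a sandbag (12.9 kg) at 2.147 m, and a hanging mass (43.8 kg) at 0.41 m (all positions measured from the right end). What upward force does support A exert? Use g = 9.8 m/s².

Sum moments about support B (its reaction then has zero moment arm).
Beam weight: 23.4 × 9.8 = 229.3 N down at 1.315 m → arm 0.855 m, τ = 229.3 × 0.855 = 196.1 N·m counterclockwise.
Crate: 19.6 × 9.8 = 192.1 N down at 0.57 m → arm 0.11 m, τ = 192.1 × 0.11 = 21.13 N·m counterclockwise.
Sandbag: 12.9 × 9.8 = 126.4 N down at 2.147 m → arm 1.687 m, τ = 126.4 × 1.687 = 213.2 N·m counterclockwise.
Hanging mass: 43.8 × 9.8 = 429.2 N down at 0.41 m → arm 0.05 m, τ = 429.2 × 0.05 = 21.46 N·m clockwise.
Net load moment about support B = 409 N·m counterclockwise.
Reaction R at support A is upward at 2.63 m, arm 2.17 m → moment R × 2.17 clockwise.
For rotational equilibrium, R × 2.17 = 409, so R = 188 N.

R_A ≈ 188 N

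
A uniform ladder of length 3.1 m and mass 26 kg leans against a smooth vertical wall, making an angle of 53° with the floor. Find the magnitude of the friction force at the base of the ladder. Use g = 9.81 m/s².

Sum moments about the foot of the ladder (the floor normal and friction both act there and drop out).
Ladder weight 26×9.81 = 255.1 N acts at 1.55 m along the ladder; its horizontal arm is 1.55·cos53° = 0.9328 m → τ = 238 N·m clockwise.
Wall normal N acts horizontally at the top; its moment arm is the height L sinθ = 3.1·sin53° = 2.476 m, counterclockwise.
Balancing moments: N × 2.476 = 238, giving N = 96.1 N.
ΣFx = 0: friction at the foot balances the wall's push, so f = N_wall = 96.1 N.

f ≈ 96.1 N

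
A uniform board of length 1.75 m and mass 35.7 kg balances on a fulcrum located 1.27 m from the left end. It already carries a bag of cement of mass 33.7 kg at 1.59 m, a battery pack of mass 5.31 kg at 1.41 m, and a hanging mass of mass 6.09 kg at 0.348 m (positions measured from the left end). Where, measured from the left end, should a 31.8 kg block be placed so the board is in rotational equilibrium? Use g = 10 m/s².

x ≈ 1.53 m from the left end

Take moments about the fulcrum (at 1.27 m from the left end).
Beam weight: 35.7 × 10 = 357 N down at 0.875 m → arm 0.395 m, τ = 357 × 0.395 = 141 N·m counterclockwise.
Bag of cement: 33.7 × 10 = 337 N down at 1.59 m → arm 0.32 m, τ = 337 × 0.32 = 107.8 N·m clockwise.
Battery pack: 5.31 × 10 = 53.1 N down at 1.41 m → arm 0.14 m, τ = 53.1 × 0.14 = 7.434 N·m clockwise.
Hanging mass: 6.09 × 10 = 60.9 N down at 0.348 m → arm 0.922 m, τ = 60.9 × 0.922 = 56.15 N·m counterclockwise.
Net moment of existing loads = 81.92 N·m counterclockwise.
The block weighs 31.8 × 10 = 318 N and must supply an equal clockwise moment, so its lever arm about the fulcrum is 81.92 / 318 = 0.258 m.
That puts it at 1.27 + 0.258 = 1.53 m from the left end.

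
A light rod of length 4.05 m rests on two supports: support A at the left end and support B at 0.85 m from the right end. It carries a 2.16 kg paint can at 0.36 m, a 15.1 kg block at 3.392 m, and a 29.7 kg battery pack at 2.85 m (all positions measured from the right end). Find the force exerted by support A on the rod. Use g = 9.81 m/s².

About support B:
Paint can: 2.16 × 9.81 = 21.19 N down at 0.36 m → arm 0.49 m, τ = 21.19 × 0.49 = 10.38 N·m clockwise.
Block: 15.1 × 9.81 = 148.1 N down at 3.392 m → arm 2.542 m, τ = 148.1 × 2.542 = 376.5 N·m counterclockwise.
Battery pack: 29.7 × 9.81 = 291.4 N down at 2.85 m → arm 2 m, τ = 291.4 × 2 = 582.8 N·m counterclockwise.
Net load moment about support B = 948.9 N·m counterclockwise.
Reaction R at support A is upward at 4.05 m, arm 3.2 m → moment R × 3.2 clockwise.
Στ = 0 ⇒ R × 3.2 = 948.9 ⇒ R = 297 N.

R_A ≈ 297 N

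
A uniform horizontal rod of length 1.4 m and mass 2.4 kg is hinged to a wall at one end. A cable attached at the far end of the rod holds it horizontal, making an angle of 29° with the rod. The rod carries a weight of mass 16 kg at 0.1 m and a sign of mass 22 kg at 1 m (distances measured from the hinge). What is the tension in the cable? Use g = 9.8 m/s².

Choose the hinge as the axis so the unknown hinge reaction has zero arm there.
Beam weight: 2.4 × 9.8 = 23.52 N down at 0.7 m → arm 0.7 m, τ = 23.52 × 0.7 = 16.46 N·m clockwise.
Weight: 16 × 9.8 = 156.8 N down at 0.1 m → arm 0.1 m, τ = 156.8 × 0.1 = 15.68 N·m clockwise.
Sign: 22 × 9.8 = 215.6 N down at 1 m → arm 1 m, τ = 215.6 × 1 = 215.6 N·m clockwise.
Total clockwise load moment = 247.7 N·m.
The cable tension T acts at 1.4 m; only its component perpendicular to the rod, T sinθ, produces torque. sin 29° = 0.4848.
For rotational equilibrium, T × 1.4 × 0.4848 = 247.7, so T = 247.7 / 0.6787 = 365 N.

T ≈ 365 N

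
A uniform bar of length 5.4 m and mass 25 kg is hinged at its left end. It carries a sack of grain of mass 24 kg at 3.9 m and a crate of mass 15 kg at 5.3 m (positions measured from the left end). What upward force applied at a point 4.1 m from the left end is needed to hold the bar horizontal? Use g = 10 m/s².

F ≈ 587 N

Sum moments about the left end (the unknown pivot reaction has zero arm there).
Beam weight: 25 × 10 = 250 N down at 2.7 m → arm 2.7 m, τ = 250 × 2.7 = 675 N·m clockwise.
Sack of grain: 24 × 10 = 240 N down at 3.9 m → arm 3.9 m, τ = 240 × 3.9 = 936 N·m clockwise.
Crate: 15 × 10 = 150 N down at 5.3 m → arm 5.3 m, τ = 150 × 5.3 = 795 N·m clockwise.
Net moment of the loads = 2406 N·m clockwise.
The upward force F acts at a point 4.1 m from the left end, arm 4.1 m, giving F × 4.1 counterclockwise.
Στ = 0 ⇒ F × 4.1 = 2406 ⇒ F = 2406 / 4.1 = 587 N.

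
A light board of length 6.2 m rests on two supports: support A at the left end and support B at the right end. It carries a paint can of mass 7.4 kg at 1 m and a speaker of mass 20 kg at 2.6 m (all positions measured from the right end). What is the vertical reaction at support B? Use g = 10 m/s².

R_B ≈ 178 N

Take moments about support A.
Paint can: 7.4 × 10 = 74 N down at 1 m → arm 5.2 m, τ = 74 × 5.2 = 384.8 N·m clockwise.
Speaker: 20 × 10 = 200 N down at 2.6 m → arm 3.6 m, τ = 200 × 3.6 = 720 N·m clockwise.
Net load moment about support A = 1105 N·m clockwise.
Reaction R at support B is upward at 0 m, arm 6.2 m → moment R × 6.2 counterclockwise.
Στ = 0 ⇒ R × 6.2 = 1105 ⇒ R = 178 N.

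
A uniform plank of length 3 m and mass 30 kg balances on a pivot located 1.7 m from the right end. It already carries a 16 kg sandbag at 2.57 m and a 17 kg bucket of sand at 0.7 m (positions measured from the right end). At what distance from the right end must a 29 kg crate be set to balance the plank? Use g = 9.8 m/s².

x ≈ 2.01 m from the right end

Take moments about the pivot (at 1.7 m from the right end).
Beam weight: 30 × 9.8 = 294 N down at 1.5 m → arm 0.2 m, τ = 294 × 0.2 = 58.8 N·m clockwise.
Sandbag: 16 × 9.8 = 156.8 N down at 2.57 m → arm 0.87 m, τ = 156.8 × 0.87 = 136.4 N·m counterclockwise.
Bucket of sand: 17 × 9.8 = 166.6 N down at 0.7 m → arm 1 m, τ = 166.6 × 1 = 166.6 N·m clockwise.
Net moment of existing loads = 89 N·m clockwise.
The crate weighs 29 × 9.8 = 284.2 N and must supply an equal counterclockwise moment, so its lever arm about the pivot is 89 / 284.2 = 0.313 m.
That puts it at 1.7 + 0.313 = 2.01 m from the right end.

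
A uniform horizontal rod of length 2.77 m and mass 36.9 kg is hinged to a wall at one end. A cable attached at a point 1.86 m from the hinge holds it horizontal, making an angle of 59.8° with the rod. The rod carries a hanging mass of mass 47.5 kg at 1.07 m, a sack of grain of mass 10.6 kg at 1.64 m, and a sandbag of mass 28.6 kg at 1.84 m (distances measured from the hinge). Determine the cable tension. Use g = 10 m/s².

T ≈ 1070 N

Take moments about the hinge.
Beam weight: 36.9 × 10 = 369 N down at 1.385 m → arm 1.385 m, τ = 369 × 1.385 = 511.1 N·m clockwise.
Hanging mass: 47.5 × 10 = 475 N down at 1.07 m → arm 1.07 m, τ = 475 × 1.07 = 508.3 N·m clockwise.
Sack of grain: 10.6 × 10 = 106 N down at 1.64 m → arm 1.64 m, τ = 106 × 1.64 = 173.8 N·m clockwise.
Sandbag: 28.6 × 10 = 286 N down at 1.84 m → arm 1.84 m, τ = 286 × 1.84 = 526.2 N·m clockwise.
Total clockwise load moment = 1719 N·m.
The cable tension T acts at 1.86 m; only its component perpendicular to the rod, T sinθ, produces torque. sin 59.8° = 0.8643.
Setting net torque to zero: T × 1.86 × 0.8643 = 1719 → T = 1719 / 1.608 = 1070 N.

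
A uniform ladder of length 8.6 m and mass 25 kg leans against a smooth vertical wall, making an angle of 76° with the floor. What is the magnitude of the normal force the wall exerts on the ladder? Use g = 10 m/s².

N_wall ≈ 31.2 N

Taking torques about the foot of the ladder:
Ladder weight 25×10 = 250 N acts at 4.3 m along the ladder; its horizontal arm is 4.3·cos76° = 1.04 m → τ = 260 N·m clockwise.
Wall normal N acts horizontally at the top; its moment arm is the height L sinθ = 8.6·sin76° = 8.345 m, counterclockwise.
For rotational equilibrium, N × 8.345 = 260, so N = 31.2 N.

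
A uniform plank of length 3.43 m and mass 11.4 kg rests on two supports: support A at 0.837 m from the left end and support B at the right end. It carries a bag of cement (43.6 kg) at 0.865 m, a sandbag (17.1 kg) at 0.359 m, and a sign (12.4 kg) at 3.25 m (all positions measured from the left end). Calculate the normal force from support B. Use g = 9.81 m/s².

R_B ≈ 125 N

Sum moments about support A (its reaction then has zero moment arm).
Beam weight: 11.4 × 9.81 = 111.8 N down at 1.715 m → arm 0.878 m, τ = 111.8 × 0.878 = 98.16 N·m clockwise.
Bag of cement: 43.6 × 9.81 = 427.7 N down at 0.865 m → arm 0.028 m, τ = 427.7 × 0.028 = 11.98 N·m clockwise.
Sandbag: 17.1 × 9.81 = 167.8 N down at 0.359 m → arm 0.478 m, τ = 167.8 × 0.478 = 80.21 N·m counterclockwise.
Sign: 12.4 × 9.81 = 121.6 N down at 3.25 m → arm 2.413 m, τ = 121.6 × 2.413 = 293.4 N·m clockwise.
Net load moment about support A = 323.3 N·m clockwise.
Reaction R at support B is upward at 3.43 m, arm 2.593 m → moment R × 2.593 counterclockwise.
Balancing moments: R × 2.593 = 323.3, giving R = 125 N.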